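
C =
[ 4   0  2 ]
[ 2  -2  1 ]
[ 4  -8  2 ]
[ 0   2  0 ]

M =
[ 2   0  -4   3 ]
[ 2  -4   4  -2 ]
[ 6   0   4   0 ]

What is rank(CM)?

2

First compute CM:
[[ 20,   0,  -8,  12],
 [  6,   8, -12,  10],
 [  4,  32, -40,  28],
 [  4,  -8,   8,  -4]]
Now row reduce the product.
R2 ← R2 − (3/10)·R1: [0, 8, -48/5, 32/5]
R3 ← R3 − (1/5)·R1: [0, 32, -192/5, 128/5]
R4 ← R4 − (1/5)·R1: [0, -8, 48/5, -32/5]
R3 ← R3 − (4)·R2: [0, 0, 0, 0]
R4 ← R4 + R2: [0, 0, 0, 0]
2 nonzero rows, so rank(CM) = 2.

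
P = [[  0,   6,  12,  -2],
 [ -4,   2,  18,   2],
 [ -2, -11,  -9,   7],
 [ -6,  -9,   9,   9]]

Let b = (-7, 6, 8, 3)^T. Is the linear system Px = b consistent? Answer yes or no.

Row reduce the augmented matrix [P | b].
Swap R1 ↔ R2
R3 ← R3 − (1/2)·R1: [0, -12, -18, 6, 5]
R4 ← R4 − (3/2)·R1: [0, -12, -18, 6, -6]
R3 ← R3 + (2)·R2: [0, 0, 6, 2, -9]
R4 ← R4 + (2)·R2: [0, 0, 6, 2, -20]
R4 ← R4 − R3: [0, 0, 0, 0, -11]
The echelon form has 4 nonzero rows; the last pivot sits in the augmented column, so rank(P) = 3 but rank([P|b]) = 4.
Since the ranks differ, the system is inconsistent.

no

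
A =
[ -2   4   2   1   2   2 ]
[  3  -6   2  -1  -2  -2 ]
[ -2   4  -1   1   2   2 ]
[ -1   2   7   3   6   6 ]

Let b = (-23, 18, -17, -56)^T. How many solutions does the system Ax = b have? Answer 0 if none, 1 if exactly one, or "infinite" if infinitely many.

Row reduce the augmented matrix [A | b].
R2 ← R2 + (3/2)·R1: [0, 0, 5, 1/2, 1, 1, -33/2]
R3 ← R3 − R1: [0, 0, -3, 0, 0, 0, 6]
R4 ← R4 − (1/2)·R1: [0, 0, 6, 5/2, 5, 5, -89/2]
R3 ← R3 + (3/5)·R2: [0, 0, 0, 3/10, 3/5, 3/5, -39/10]
R4 ← R4 − (6/5)·R2: [0, 0, 0, 19/10, 19/5, 19/5, -247/10]
R4 ← R4 − (19/3)·R3: [0, 0, 0, 0, 0, 0, 0]
The echelon form has 3 nonzero rows, and every pivot lies in the first 6 columns, so rank(A) = rank([A|b]) = 3.
The system is consistent.
rank = 3 < 6 unknowns, so there are infinitely many solutions.

infinite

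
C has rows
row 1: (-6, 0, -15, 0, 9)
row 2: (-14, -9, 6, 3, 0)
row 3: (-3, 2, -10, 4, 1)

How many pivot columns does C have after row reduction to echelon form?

Row reduce to echelon form.
R2 ← R2 − (7/3)·R1: [0, -9, 41, 3, -21]
R3 ← R3 − (1/2)·R1: [0, 2, -5/2, 4, -7/2]
R3 ← R3 + (2/9)·R2: [0, 0, 119/18, 14/3, -49/6]
Echelon form has 3 nonzero rows, so rank(C) = 3.
Each nonzero row contributes one pivot column: 3 pivot columns.

3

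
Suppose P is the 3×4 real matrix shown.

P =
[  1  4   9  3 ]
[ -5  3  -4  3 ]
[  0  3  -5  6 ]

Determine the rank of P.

Row reduce to echelon form.
R2 ← R2 + (5)·R1: [0, 23, 41, 18]
R3 ← R3 − (3/23)·R2: [0, 0, -238/23, 84/23]
Echelon form has 3 nonzero rows, so rank(P) = 3.

3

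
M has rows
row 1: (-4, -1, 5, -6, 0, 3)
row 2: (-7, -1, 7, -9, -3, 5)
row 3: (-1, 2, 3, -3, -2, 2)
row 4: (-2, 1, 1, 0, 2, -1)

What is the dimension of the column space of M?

Row reduce to echelon form.
R2 ← R2 − (7/4)·R1: [0, 3/4, -7/4, 3/2, -3, -1/4]
R3 ← R3 − (1/4)·R1: [0, 9/4, 7/4, -3/2, -2, 5/4]
R4 ← R4 − (1/2)·R1: [0, 3/2, -3/2, 3, 2, -5/2]
R3 ← R3 − (3)·R2: [0, 0, 7, -6, 7, 2]
R4 ← R4 − (2)·R2: [0, 0, 2, 0, 8, -2]
R4 ← R4 − (2/7)·R3: [0, 0, 0, 12/7, 6, -18/7]
Echelon form has 4 nonzero rows, so rank(M) = 4.
The column space has dimension equal to the rank: 4.

4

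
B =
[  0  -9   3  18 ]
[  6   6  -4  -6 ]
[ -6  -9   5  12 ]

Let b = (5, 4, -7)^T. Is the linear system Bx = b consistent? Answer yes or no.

no

Row reduce the augmented matrix [B | b].
Swap R1 ↔ R2
R3 ← R3 + R1: [0, -3, 1, 6, -3]
R3 ← R3 − (1/3)·R2: [0, 0, 0, 0, -14/3]
The echelon form has 3 nonzero rows; the last pivot sits in the augmented column, so rank(B) = 2 but rank([B|b]) = 3.
Since the ranks differ, the system is inconsistent.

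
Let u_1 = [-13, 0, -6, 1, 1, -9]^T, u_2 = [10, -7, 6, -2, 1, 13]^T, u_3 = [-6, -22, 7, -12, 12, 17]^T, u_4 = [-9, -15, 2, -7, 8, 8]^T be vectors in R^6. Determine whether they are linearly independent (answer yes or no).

no

Form the matrix with these vectors as rows and row reduce.
R2 ← R2 + (10/13)·R1: [0, -7, 18/13, -16/13, 23/13, 79/13]
R3 ← R3 − (6/13)·R1: [0, -22, 127/13, -162/13, 150/13, 275/13]
R4 ← R4 − (9/13)·R1: [0, -15, 80/13, -100/13, 95/13, 185/13]
R3 ← R3 − (22/7)·R2: [0, 0, 493/91, -782/91, 544/91, 187/91]
R4 ← R4 − (15/7)·R2: [0, 0, 290/91, -460/91, 320/91, 110/91]
R4 ← R4 − (10/17)·R3: [0, 0, 0, 0, 0, 0]
3 nonzero rows, so the 4 vectors span a space of dimension 3.
Since 3 < 4, the vectors are linearly dependent.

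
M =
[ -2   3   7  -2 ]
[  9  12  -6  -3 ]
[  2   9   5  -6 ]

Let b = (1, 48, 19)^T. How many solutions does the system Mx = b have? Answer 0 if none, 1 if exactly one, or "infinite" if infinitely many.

infinite

Row reduce the augmented matrix [M | b].
R2 ← R2 + (9/2)·R1: [0, 51/2, 51/2, -12, 105/2]
R3 ← R3 + R1: [0, 12, 12, -8, 20]
R3 ← R3 − (8/17)·R2: [0, 0, 0, -40/17, -80/17]
The echelon form has 3 nonzero rows, and every pivot lies in the first 4 columns, so rank(M) = rank([M|b]) = 3.
The system is consistent.
rank = 3 < 4 unknowns, so there are infinitely many solutions.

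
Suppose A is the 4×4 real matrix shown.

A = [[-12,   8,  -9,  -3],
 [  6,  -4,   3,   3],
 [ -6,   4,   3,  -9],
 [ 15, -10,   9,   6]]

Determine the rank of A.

2

Row reduce to echelon form.
R2 ← R2 + (1/2)·R1: [0, 0, -3/2, 3/2]
R3 ← R3 − (1/2)·R1: [0, 0, 15/2, -15/2]
R4 ← R4 + (5/4)·R1: [0, 0, -9/4, 9/4]
R3 ← R3 + (5)·R2: [0, 0, 0, 0]
R4 ← R4 − (3/2)·R2: [0, 0, 0, 0]
Echelon form has 2 nonzero rows, so rank(A) = 2.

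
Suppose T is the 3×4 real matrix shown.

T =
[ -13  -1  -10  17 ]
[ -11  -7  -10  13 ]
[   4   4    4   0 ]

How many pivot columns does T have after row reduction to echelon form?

3

Row reduce to echelon form.
R2 ← R2 − (11/13)·R1: [0, -80/13, -20/13, -18/13]
R3 ← R3 + (4/13)·R1: [0, 48/13, 12/13, 68/13]
R3 ← R3 + (3/5)·R2: [0, 0, 0, 22/5]
Echelon form has 3 nonzero rows, so rank(T) = 3.
Each nonzero row contributes one pivot column: 3 pivot columns.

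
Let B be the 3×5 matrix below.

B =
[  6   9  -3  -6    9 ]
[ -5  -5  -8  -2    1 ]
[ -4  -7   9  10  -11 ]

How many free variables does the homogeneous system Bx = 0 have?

2

Row reduce to echelon form.
R2 ← R2 + (5/6)·R1: [0, 5/2, -21/2, -7, 17/2]
R3 ← R3 + (2/3)·R1: [0, -1, 7, 6, -5]
R3 ← R3 + (2/5)·R2: [0, 0, 14/5, 16/5, -8/5]
3 nonzero rows, so rank(B) = 3.
B has 5 columns; by rank–nullity, nullity = 5 − 3 = 2.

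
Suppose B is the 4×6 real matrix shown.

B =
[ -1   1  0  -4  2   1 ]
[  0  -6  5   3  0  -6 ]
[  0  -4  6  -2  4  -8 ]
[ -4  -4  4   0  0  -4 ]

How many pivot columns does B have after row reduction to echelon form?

Row reduce to echelon form.
R4 ← R4 − (4)·R1: [0, -8, 4, 16, -8, -8]
R3 ← R3 − (2/3)·R2: [0, 0, 8/3, -4, 4, -4]
R4 ← R4 − (4/3)·R2: [0, 0, -8/3, 12, -8, 0]
R4 ← R4 + R3: [0, 0, 0, 8, -4, -4]
Echelon form has 4 nonzero rows, so rank(B) = 4.
Each nonzero row contributes one pivot column: 4 pivot columns.

4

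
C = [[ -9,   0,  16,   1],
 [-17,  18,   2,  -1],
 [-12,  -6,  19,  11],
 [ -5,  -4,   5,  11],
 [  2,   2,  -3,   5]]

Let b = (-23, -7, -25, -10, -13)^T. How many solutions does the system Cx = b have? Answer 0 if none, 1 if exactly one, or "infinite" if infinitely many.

Row reduce the augmented matrix [C | b].
R2 ← R2 − (17/9)·R1: [0, 18, -254/9, -26/9, 328/9]
R3 ← R3 − (4/3)·R1: [0, -6, -7/3, 29/3, 17/3]
R4 ← R4 − (5/9)·R1: [0, -4, -35/9, 94/9, 25/9]
R5 ← R5 + (2/9)·R1: [0, 2, 5/9, 47/9, -163/9]
R3 ← R3 + (1/3)·R2: [0, 0, -317/27, 235/27, 481/27]
R4 ← R4 + (2/9)·R2: [0, 0, -823/81, 794/81, 881/81]
R5 ← R5 − (1/9)·R2: [0, 0, 299/81, 449/81, -1795/81]
R4 ← R4 − (823/951)·R3: [0, 0, 0, 2159/951, -4318/951]
R5 ← R5 + (299/951)·R3: [0, 0, 0, 7874/951, -15748/951]
R5 ← R5 − (62/17)·R4: [0, 0, 0, 0, 0]
The echelon form has 4 nonzero rows, and every pivot lies in the first 4 columns, so rank(C) = rank([C|b]) = 4.
The system is consistent.
rank = 4 = number of unknowns, so the solution is unique.

1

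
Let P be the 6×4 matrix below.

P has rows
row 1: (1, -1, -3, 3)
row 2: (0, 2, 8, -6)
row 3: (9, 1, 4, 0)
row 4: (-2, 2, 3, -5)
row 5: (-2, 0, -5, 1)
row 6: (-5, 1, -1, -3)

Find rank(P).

Row reduce to echelon form.
R3 ← R3 − (9)·R1: [0, 10, 31, -27]
R4 ← R4 + (2)·R1: [0, 0, -3, 1]
R5 ← R5 + (2)·R1: [0, -2, -11, 7]
R6 ← R6 + (5)·R1: [0, -4, -16, 12]
R3 ← R3 − (5)·R2: [0, 0, -9, 3]
R5 ← R5 + R2: [0, 0, -3, 1]
R6 ← R6 + (2)·R2: [0, 0, 0, 0]
R4 ← R4 − (1/3)·R3: [0, 0, 0, 0]
R5 ← R5 − (1/3)·R3: [0, 0, 0, 0]
Echelon form has 3 nonzero rows, so rank(P) = 3.

3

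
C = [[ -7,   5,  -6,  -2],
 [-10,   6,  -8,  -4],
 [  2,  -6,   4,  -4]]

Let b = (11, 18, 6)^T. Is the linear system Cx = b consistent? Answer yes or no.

Row reduce the augmented matrix [C | b].
R2 ← R2 − (10/7)·R1: [0, -8/7, 4/7, -8/7, 16/7]
R3 ← R3 + (2/7)·R1: [0, -32/7, 16/7, -32/7, 64/7]
R3 ← R3 − (4)·R2: [0, 0, 0, 0, 0]
The echelon form has 2 nonzero rows, and every pivot lies in the first 4 columns, so rank(C) = rank([C|b]) = 2.
The system is consistent.

yes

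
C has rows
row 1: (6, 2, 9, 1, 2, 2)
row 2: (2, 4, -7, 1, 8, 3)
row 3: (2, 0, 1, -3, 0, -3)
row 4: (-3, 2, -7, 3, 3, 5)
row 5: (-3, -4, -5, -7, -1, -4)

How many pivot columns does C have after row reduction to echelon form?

Row reduce to echelon form.
R2 ← R2 − (1/3)·R1: [0, 10/3, -10, 2/3, 22/3, 7/3]
R3 ← R3 − (1/3)·R1: [0, -2/3, -2, -10/3, -2/3, -11/3]
R4 ← R4 + (1/2)·R1: [0, 3, -5/2, 7/2, 4, 6]
R5 ← R5 + (1/2)·R1: [0, -3, -1/2, -13/2, 0, -3]
R3 ← R3 + (1/5)·R2: [0, 0, -4, -16/5, 4/5, -16/5]
R4 ← R4 − (9/10)·R2: [0, 0, 13/2, 29/10, -13/5, 39/10]
R5 ← R5 + (9/10)·R2: [0, 0, -19/2, -59/10, 33/5, -9/10]
R4 ← R4 + (13/8)·R3: [0, 0, 0, -23/10, -13/10, -13/10]
R5 ← R5 − (19/8)·R3: [0, 0, 0, 17/10, 47/10, 67/10]
R5 ← R5 + (17/23)·R4: [0, 0, 0, 0, 86/23, 132/23]
Echelon form has 5 nonzero rows, so rank(C) = 5.
Each nonzero row contributes one pivot column: 5 pivot columns.

5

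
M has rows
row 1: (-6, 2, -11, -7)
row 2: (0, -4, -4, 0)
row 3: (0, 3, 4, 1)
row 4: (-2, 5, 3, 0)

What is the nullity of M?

1

Row reduce to echelon form.
R4 ← R4 − (1/3)·R1: [0, 13/3, 20/3, 7/3]
R3 ← R3 + (3/4)·R2: [0, 0, 1, 1]
R4 ← R4 + (13/12)·R2: [0, 0, 7/3, 7/3]
R4 ← R4 − (7/3)·R3: [0, 0, 0, 0]
3 nonzero rows, so rank(M) = 3.
M has 4 columns; by rank–nullity, nullity = 4 − 3 = 1.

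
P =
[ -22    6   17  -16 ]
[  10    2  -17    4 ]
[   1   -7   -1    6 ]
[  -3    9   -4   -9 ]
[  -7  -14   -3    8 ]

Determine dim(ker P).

0

Row reduce to echelon form.
R2 ← R2 + (5/11)·R1: [0, 52/11, -102/11, -36/11]
R3 ← R3 + (1/22)·R1: [0, -74/11, -5/22, 58/11]
R4 ← R4 − (3/22)·R1: [0, 90/11, -139/22, -75/11]
R5 ← R5 − (7/22)·R1: [0, -175/11, -185/22, 144/11]
R3 ← R3 + (37/26)·R2: [0, 0, -349/26, 8/13]
R4 ← R4 − (45/26)·R2: [0, 0, 253/26, -15/13]
R5 ← R5 + (175/52)·R2: [0, 0, -515/13, 27/13]
R4 ← R4 + (253/349)·R3: [0, 0, 0, -247/349]
R5 ← R5 − (1030/349)·R3: [0, 0, 0, 91/349]
R5 ← R5 + (7/19)·R4: [0, 0, 0, 0]
4 nonzero rows, so rank(P) = 4.
P has 4 columns; by rank–nullity, nullity = 4 − 4 = 0.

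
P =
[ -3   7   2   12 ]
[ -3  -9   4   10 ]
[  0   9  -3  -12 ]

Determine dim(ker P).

1

Row reduce to echelon form.
R2 ← R2 − R1: [0, -16, 2, -2]
R3 ← R3 + (9/16)·R2: [0, 0, -15/8, -105/8]
3 nonzero rows, so rank(P) = 3.
P has 4 columns; by rank–nullity, nullity = 4 − 3 = 1.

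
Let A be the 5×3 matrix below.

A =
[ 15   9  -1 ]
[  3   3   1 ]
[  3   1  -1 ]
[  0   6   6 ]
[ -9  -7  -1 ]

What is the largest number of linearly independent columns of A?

Row reduce to echelon form.
R2 ← R2 − (1/5)·R1: [0, 6/5, 6/5]
R3 ← R3 − (1/5)·R1: [0, -4/5, -4/5]
R5 ← R5 + (3/5)·R1: [0, -8/5, -8/5]
R3 ← R3 + (2/3)·R2: [0, 0, 0]
R4 ← R4 − (5)·R2: [0, 0, 0]
R5 ← R5 + (4/3)·R2: [0, 0, 0]
Echelon form has 2 nonzero rows, so rank(A) = 2.
The rank gives the maximum number of linearly independent columns: 2.

2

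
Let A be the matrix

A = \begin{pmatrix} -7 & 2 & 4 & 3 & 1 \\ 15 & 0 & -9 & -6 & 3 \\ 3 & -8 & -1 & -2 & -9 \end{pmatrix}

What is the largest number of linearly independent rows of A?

2

Row reduce to echelon form.
R2 ← R2 + (15/7)·R1: [0, 30/7, -3/7, 3/7, 36/7]
R3 ← R3 + (3/7)·R1: [0, -50/7, 5/7, -5/7, -60/7]
R3 ← R3 + (5/3)·R2: [0, 0, 0, 0, 0]
Echelon form has 2 nonzero rows, so rank(A) = 2.
The rank gives the maximum number of linearly independent rows: 2.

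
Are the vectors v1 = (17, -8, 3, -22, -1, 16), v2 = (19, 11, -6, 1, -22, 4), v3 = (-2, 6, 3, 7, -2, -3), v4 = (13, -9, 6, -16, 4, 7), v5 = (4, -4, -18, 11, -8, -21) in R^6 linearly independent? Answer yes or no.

Form the matrix with these vectors as rows and row reduce.
R2 ← R2 − (19/17)·R1: [0, 339/17, -159/17, 435/17, -355/17, -236/17]
R3 ← R3 + (2/17)·R1: [0, 86/17, 57/17, 75/17, -36/17, -19/17]
R4 ← R4 − (13/17)·R1: [0, -49/17, 63/17, 14/17, 81/17, -89/17]
R5 ← R5 − (4/17)·R1: [0, -36/17, -318/17, 275/17, -132/17, -421/17]
R3 ← R3 − (86/339)·R2: [0, 0, 647/113, -235/113, 1078/339, 815/339]
R4 ← R4 + (49/339)·R2: [0, 0, 266/113, 511/113, 592/339, -2455/339]
R5 ← R5 + (12/113)·R2: [0, 0, -2226/113, 2135/113, -1128/113, -2965/113]
R4 ← R4 − (266/647)·R3: [0, 0, 0, 3479/647, 284/647, -5325/647]
R5 ← R5 + (2226/647)·R3: [0, 0, 0, 7595/647, 620/647, -11625/647]
R5 ← R5 − (155/71)·R4: [0, 0, 0, 0, 0, 0]
4 nonzero rows, so the 5 vectors span a space of dimension 4.
Since 4 < 5, the vectors are linearly dependent.

no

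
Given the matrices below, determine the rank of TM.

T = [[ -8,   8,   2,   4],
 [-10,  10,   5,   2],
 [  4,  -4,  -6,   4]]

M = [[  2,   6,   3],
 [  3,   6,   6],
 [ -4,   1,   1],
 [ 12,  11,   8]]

First compute TM:
[[ 48,  46,  58],
 [ 14,  27,  51],
 [ 68,  38,  14]]
Now row reduce the product.
R2 ← R2 − (7/24)·R1: [0, 163/12, 409/12]
R3 ← R3 − (17/12)·R1: [0, -163/6, -409/6]
R3 ← R3 + (2)·R2: [0, 0, 0]
2 nonzero rows, so rank(TM) = 2.

2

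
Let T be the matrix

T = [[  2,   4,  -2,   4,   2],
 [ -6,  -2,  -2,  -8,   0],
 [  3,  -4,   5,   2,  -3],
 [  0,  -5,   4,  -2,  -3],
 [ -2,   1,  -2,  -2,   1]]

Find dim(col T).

2

Row reduce to echelon form.
R2 ← R2 + (3)·R1: [0, 10, -8, 4, 6]
R3 ← R3 − (3/2)·R1: [0, -10, 8, -4, -6]
R5 ← R5 + R1: [0, 5, -4, 2, 3]
R3 ← R3 + R2: [0, 0, 0, 0, 0]
R4 ← R4 + (1/2)·R2: [0, 0, 0, 0, 0]
R5 ← R5 − (1/2)·R2: [0, 0, 0, 0, 0]
Echelon form has 2 nonzero rows, so rank(T) = 2.
The column space has dimension equal to the rank: 2.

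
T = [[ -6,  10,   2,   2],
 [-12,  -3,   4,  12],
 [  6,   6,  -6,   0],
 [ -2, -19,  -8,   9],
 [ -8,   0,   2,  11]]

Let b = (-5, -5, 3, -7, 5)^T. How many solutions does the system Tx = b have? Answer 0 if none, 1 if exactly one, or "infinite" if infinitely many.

Row reduce the augmented matrix [T | b].
R2 ← R2 − (2)·R1: [0, -23, 0, 8, 5]
R3 ← R3 + R1: [0, 16, -4, 2, -2]
R4 ← R4 − (1/3)·R1: [0, -67/3, -26/3, 25/3, -16/3]
R5 ← R5 − (4/3)·R1: [0, -40/3, -2/3, 25/3, 35/3]
R3 ← R3 + (16/23)·R2: [0, 0, -4, 174/23, 34/23]
R4 ← R4 − (67/69)·R2: [0, 0, -26/3, 13/23, -703/69]
R5 ← R5 − (40/69)·R2: [0, 0, -2/3, 85/23, 605/69]
R4 ← R4 − (13/6)·R3: [0, 0, 0, -364/23, -308/23]
R5 ← R5 − (1/6)·R3: [0, 0, 0, 56/23, 196/23]
R5 ← R5 + (2/13)·R4: [0, 0, 0, 0, 84/13]
The echelon form has 5 nonzero rows; the last pivot sits in the augmented column, so rank(T) = 4 but rank([T|b]) = 5.
Since the ranks differ, the system is inconsistent.
It has no solutions.

0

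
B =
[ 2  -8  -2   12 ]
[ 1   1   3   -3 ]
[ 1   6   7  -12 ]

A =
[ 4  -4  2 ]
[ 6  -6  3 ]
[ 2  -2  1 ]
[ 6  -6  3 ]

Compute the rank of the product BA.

1

First compute BA:
[[ 28, -28,  14],
 [ -2,   2,  -1],
 [-18,  18,  -9]]
Now row reduce the product.
R2 ← R2 + (1/14)·R1: [0, 0, 0]
R3 ← R3 + (9/14)·R1: [0, 0, 0]
1 nonzero row, so rank(BA) = 1.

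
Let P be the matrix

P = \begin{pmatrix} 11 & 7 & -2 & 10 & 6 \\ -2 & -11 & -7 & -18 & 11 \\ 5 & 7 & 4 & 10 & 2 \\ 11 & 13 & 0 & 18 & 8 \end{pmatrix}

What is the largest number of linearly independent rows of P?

Row reduce to echelon form.
R2 ← R2 + (2/11)·R1: [0, -107/11, -81/11, -178/11, 133/11]
R3 ← R3 − (5/11)·R1: [0, 42/11, 54/11, 60/11, -8/11]
R4 ← R4 − R1: [0, 6, 2, 8, 2]
R3 ← R3 + (42/107)·R2: [0, 0, 216/107, -96/107, 430/107]
R4 ← R4 + (66/107)·R2: [0, 0, -272/107, -212/107, 1012/107]
R4 ← R4 + (34/27)·R3: [0, 0, 0, -28/9, 392/27]
Echelon form has 4 nonzero rows, so rank(P) = 4.
The rank gives the maximum number of linearly independent rows: 4.

4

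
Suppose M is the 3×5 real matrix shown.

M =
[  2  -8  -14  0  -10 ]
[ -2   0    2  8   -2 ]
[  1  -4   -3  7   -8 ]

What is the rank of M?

Row reduce to echelon form.
R2 ← R2 + R1: [0, -8, -12, 8, -12]
R3 ← R3 − (1/2)·R1: [0, 0, 4, 7, -3]
Echelon form has 3 nonzero rows, so rank(M) = 3.

3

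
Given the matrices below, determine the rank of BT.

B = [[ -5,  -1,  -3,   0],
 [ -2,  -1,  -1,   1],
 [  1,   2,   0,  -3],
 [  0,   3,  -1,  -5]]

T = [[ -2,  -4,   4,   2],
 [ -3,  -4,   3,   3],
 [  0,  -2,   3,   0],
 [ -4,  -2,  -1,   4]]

First compute BT:
[[ 13,  30, -32, -13],
 [  3,  12, -15,  -3],
 [  4,  -6,  13,  -4],
 [ 11,   0,  11, -11]]
Now row reduce the product.
R2 ← R2 − (3/13)·R1: [0, 66/13, -99/13, 0]
R3 ← R3 − (4/13)·R1: [0, -198/13, 297/13, 0]
R4 ← R4 − (11/13)·R1: [0, -330/13, 495/13, 0]
R3 ← R3 + (3)·R2: [0, 0, 0, 0]
R4 ← R4 + (5)·R2: [0, 0, 0, 0]
2 nonzero rows, so rank(BT) = 2.

2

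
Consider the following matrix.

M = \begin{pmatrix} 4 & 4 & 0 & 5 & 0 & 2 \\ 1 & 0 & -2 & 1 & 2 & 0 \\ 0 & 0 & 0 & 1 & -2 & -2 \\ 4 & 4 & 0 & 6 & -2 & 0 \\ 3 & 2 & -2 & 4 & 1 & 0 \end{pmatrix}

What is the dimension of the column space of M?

3

Row reduce to echelon form.
R2 ← R2 − (1/4)·R1: [0, -1, -2, -1/4, 2, -1/2]
R4 ← R4 − R1: [0, 0, 0, 1, -2, -2]
R5 ← R5 − (3/4)·R1: [0, -1, -2, 1/4, 1, -3/2]
R5 ← R5 − R2: [0, 0, 0, 1/2, -1, -1]
R4 ← R4 − R3: [0, 0, 0, 0, 0, 0]
R5 ← R5 − (1/2)·R3: [0, 0, 0, 0, 0, 0]
Echelon form has 3 nonzero rows, so rank(M) = 3.
The column space has dimension equal to the rank: 3.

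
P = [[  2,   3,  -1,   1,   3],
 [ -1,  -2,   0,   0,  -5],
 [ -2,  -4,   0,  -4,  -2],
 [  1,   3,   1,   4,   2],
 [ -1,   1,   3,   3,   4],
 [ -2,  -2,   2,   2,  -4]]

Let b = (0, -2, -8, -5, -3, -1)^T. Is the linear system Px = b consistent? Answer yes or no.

Row reduce the augmented matrix [P | b].
R2 ← R2 + (1/2)·R1: [0, -1/2, -1/2, 1/2, -7/2, -2]
R3 ← R3 + R1: [0, -1, -1, -3, 1, -8]
R4 ← R4 − (1/2)·R1: [0, 3/2, 3/2, 7/2, 1/2, -5]
R5 ← R5 + (1/2)·R1: [0, 5/2, 5/2, 7/2, 11/2, -3]
R6 ← R6 + R1: [0, 1, 1, 3, -1, -1]
R3 ← R3 − (2)·R2: [0, 0, 0, -4, 8, -4]
R4 ← R4 + (3)·R2: [0, 0, 0, 5, -10, -11]
R5 ← R5 + (5)·R2: [0, 0, 0, 6, -12, -13]
R6 ← R6 + (2)·R2: [0, 0, 0, 4, -8, -5]
R4 ← R4 + (5/4)·R3: [0, 0, 0, 0, 0, -16]
R5 ← R5 + (3/2)·R3: [0, 0, 0, 0, 0, -19]
R6 ← R6 + R3: [0, 0, 0, 0, 0, -9]
R5 ← R5 − (19/16)·R4: [0, 0, 0, 0, 0, 0]
R6 ← R6 − (9/16)·R4: [0, 0, 0, 0, 0, 0]
The echelon form has 4 nonzero rows; the last pivot sits in the augmented column, so rank(P) = 3 but rank([P|b]) = 4.
Since the ranks differ, the system is inconsistent.

no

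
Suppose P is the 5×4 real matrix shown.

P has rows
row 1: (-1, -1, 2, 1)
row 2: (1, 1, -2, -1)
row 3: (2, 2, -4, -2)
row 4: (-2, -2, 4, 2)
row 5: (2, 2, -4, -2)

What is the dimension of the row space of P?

1

Row reduce to echelon form.
R2 ← R2 + R1: [0, 0, 0, 0]
R3 ← R3 + (2)·R1: [0, 0, 0, 0]
R4 ← R4 − (2)·R1: [0, 0, 0, 0]
R5 ← R5 + (2)·R1: [0, 0, 0, 0]
Echelon form has 1 nonzero row, so rank(P) = 1.
The row space has dimension equal to the rank: 1.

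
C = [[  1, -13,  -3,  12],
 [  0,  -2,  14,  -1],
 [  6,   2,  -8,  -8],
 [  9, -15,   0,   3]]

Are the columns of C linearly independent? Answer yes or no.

no

Row reduce C to echelon form.
R3 ← R3 − (6)·R1: [0, 80, 10, -80]
R4 ← R4 − (9)·R1: [0, 102, 27, -105]
R3 ← R3 + (40)·R2: [0, 0, 570, -120]
R4 ← R4 + (51)·R2: [0, 0, 741, -156]
R4 ← R4 − (13/10)·R3: [0, 0, 0, 0]
3 pivots among 4 columns.
Only 3 < 4 pivot columns, so the columns are linearly dependent.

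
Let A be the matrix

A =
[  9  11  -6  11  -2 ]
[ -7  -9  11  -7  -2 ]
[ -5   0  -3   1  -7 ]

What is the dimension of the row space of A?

3

Row reduce to echelon form.
R2 ← R2 + (7/9)·R1: [0, -4/9, 19/3, 14/9, -32/9]
R3 ← R3 + (5/9)·R1: [0, 55/9, -19/3, 64/9, -73/9]
R3 ← R3 + (55/4)·R2: [0, 0, 323/4, 57/2, -57]
Echelon form has 3 nonzero rows, so rank(A) = 3.
The row space has dimension equal to the rank: 3.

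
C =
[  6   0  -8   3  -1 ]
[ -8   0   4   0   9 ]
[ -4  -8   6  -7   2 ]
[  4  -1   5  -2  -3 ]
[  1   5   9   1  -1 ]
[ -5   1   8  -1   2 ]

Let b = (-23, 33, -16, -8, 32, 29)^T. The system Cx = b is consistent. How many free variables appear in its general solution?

0

Row reduce the augmented matrix [C | b].
R2 ← R2 + (4/3)·R1: [0, 0, -20/3, 4, 23/3, 7/3]
R3 ← R3 + (2/3)·R1: [0, -8, 2/3, -5, 4/3, -94/3]
R4 ← R4 − (2/3)·R1: [0, -1, 31/3, -4, -7/3, 22/3]
R5 ← R5 − (1/6)·R1: [0, 5, 31/3, 1/2, -5/6, 215/6]
R6 ← R6 + (5/6)·R1: [0, 1, 4/3, 3/2, 7/6, 59/6]
Swap R2 ↔ R3
R4 ← R4 − (1/8)·R2: [0, 0, 41/4, -27/8, -5/2, 45/4]
R5 ← R5 + (5/8)·R2: [0, 0, 43/4, -21/8, 0, 65/4]
R6 ← R6 + (1/8)·R2: [0, 0, 17/12, 7/8, 4/3, 71/12]
R4 ← R4 + (123/80)·R3: [0, 0, 0, 111/40, 743/80, 1187/80]
R5 ← R5 + (129/80)·R3: [0, 0, 0, 153/40, 989/80, 1601/80]
R6 ← R6 + (17/80)·R3: [0, 0, 0, 69/40, 237/80, 513/80]
R5 ← R5 − (51/37)·R4: [0, 0, 0, 0, -65/148, -65/148]
R6 ← R6 − (23/37)·R4: [0, 0, 0, 0, -104/37, -104/37]
R6 ← R6 − (32/5)·R5: [0, 0, 0, 0, 0, 0]
The echelon form has 5 nonzero rows, and every pivot lies in the first 5 columns, so rank(C) = rank([C|b]) = 5.
The system is consistent.
Free variables = (unknowns) − (rank) = 5 − 5 = 0.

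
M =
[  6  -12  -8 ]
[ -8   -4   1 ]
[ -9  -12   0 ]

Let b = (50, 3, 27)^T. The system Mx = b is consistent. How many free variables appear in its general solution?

Row reduce the augmented matrix [M | b].
R2 ← R2 + (4/3)·R1: [0, -20, -29/3, 209/3]
R3 ← R3 + (3/2)·R1: [0, -30, -12, 102]
R3 ← R3 − (3/2)·R2: [0, 0, 5/2, -5/2]
The echelon form has 3 nonzero rows, and every pivot lies in the first 3 columns, so rank(M) = rank([M|b]) = 3.
The system is consistent.
Free variables = (unknowns) − (rank) = 3 − 3 = 0.

0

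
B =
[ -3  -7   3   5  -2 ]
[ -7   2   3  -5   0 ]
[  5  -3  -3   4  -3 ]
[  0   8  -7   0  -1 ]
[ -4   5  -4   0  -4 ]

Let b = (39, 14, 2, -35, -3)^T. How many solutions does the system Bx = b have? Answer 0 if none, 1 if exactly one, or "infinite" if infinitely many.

Row reduce the augmented matrix [B | b].
R2 ← R2 − (7/3)·R1: [0, 55/3, -4, -50/3, 14/3, -77]
R3 ← R3 + (5/3)·R1: [0, -44/3, 2, 37/3, -19/3, 67]
R5 ← R5 − (4/3)·R1: [0, 43/3, -8, -20/3, -4/3, -55]
R3 ← R3 + (4/5)·R2: [0, 0, -6/5, -1, -13/5, 27/5]
R4 ← R4 − (24/55)·R2: [0, 0, -289/55, 80/11, -167/55, -7/5]
R5 ← R5 − (43/55)·R2: [0, 0, -268/55, 70/11, -274/55, 26/5]
R4 ← R4 − (289/66)·R3: [0, 0, 0, 769/66, 551/66, -551/22]
R5 ← R5 − (134/33)·R3: [0, 0, 0, 344/33, 184/33, -184/11]
R5 ← R5 − (688/769)·R4: [0, 0, 0, 0, -1456/769, 4368/769]
The echelon form has 5 nonzero rows, and every pivot lies in the first 5 columns, so rank(B) = rank([B|b]) = 5.
The system is consistent.
rank = 5 = number of unknowns, so the solution is unique.

1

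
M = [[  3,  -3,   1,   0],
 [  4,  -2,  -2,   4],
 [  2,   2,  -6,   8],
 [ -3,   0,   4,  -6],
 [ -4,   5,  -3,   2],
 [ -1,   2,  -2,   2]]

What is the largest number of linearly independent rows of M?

Row reduce to echelon form.
R2 ← R2 − (4/3)·R1: [0, 2, -10/3, 4]
R3 ← R3 − (2/3)·R1: [0, 4, -20/3, 8]
R4 ← R4 + R1: [0, -3, 5, -6]
R5 ← R5 + (4/3)·R1: [0, 1, -5/3, 2]
R6 ← R6 + (1/3)·R1: [0, 1, -5/3, 2]
R3 ← R3 − (2)·R2: [0, 0, 0, 0]
R4 ← R4 + (3/2)·R2: [0, 0, 0, 0]
R5 ← R5 − (1/2)·R2: [0, 0, 0, 0]
R6 ← R6 − (1/2)·R2: [0, 0, 0, 0]
Echelon form has 2 nonzero rows, so rank(M) = 2.
The rank gives the maximum number of linearly independent rows: 2.

2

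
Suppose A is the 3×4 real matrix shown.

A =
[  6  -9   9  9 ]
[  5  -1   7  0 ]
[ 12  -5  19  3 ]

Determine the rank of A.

Row reduce to echelon form.
R2 ← R2 − (5/6)·R1: [0, 13/2, -1/2, -15/2]
R3 ← R3 − (2)·R1: [0, 13, 1, -15]
R3 ← R3 − (2)·R2: [0, 0, 2, 0]
Echelon form has 3 nonzero rows, so rank(A) = 3.

3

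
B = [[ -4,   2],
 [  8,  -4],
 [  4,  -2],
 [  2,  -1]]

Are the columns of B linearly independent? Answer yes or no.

Row reduce B to echelon form.
R2 ← R2 + (2)·R1: [0, 0]
R3 ← R3 + R1: [0, 0]
R4 ← R4 + (1/2)·R1: [0, 0]
1 pivot among 2 columns.
Only 1 < 2 pivot columns, so the columns are linearly dependent.

no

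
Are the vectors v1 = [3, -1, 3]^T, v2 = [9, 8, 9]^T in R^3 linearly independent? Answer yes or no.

Form the matrix with these vectors as rows and row reduce.
R2 ← R2 − (3)·R1: [0, 11, 0]
2 nonzero rows, so the 2 vectors span a space of dimension 2.
Since 2 = 2, the vectors are linearly independent.

yes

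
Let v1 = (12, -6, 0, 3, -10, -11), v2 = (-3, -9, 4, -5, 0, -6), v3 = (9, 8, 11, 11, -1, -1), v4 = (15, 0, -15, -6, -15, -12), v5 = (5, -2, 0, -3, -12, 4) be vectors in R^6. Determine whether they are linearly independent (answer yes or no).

yes

Form the matrix with these vectors as rows and row reduce.
R2 ← R2 + (1/4)·R1: [0, -21/2, 4, -17/4, -5/2, -35/4]
R3 ← R3 − (3/4)·R1: [0, 25/2, 11, 35/4, 13/2, 29/4]
R4 ← R4 − (5/4)·R1: [0, 15/2, -15, -39/4, -5/2, 7/4]
R5 ← R5 − (5/12)·R1: [0, 1/2, 0, -17/4, -47/6, 103/12]
R3 ← R3 + (25/21)·R2: [0, 0, 331/21, 155/42, 74/21, -19/6]
R4 ← R4 + (5/7)·R2: [0, 0, -85/7, -179/14, -30/7, -9/2]
R5 ← R5 + (1/21)·R2: [0, 0, 4/21, -187/42, -167/21, 49/6]
R4 ← R4 + (255/331)·R3: [0, 0, 0, -3291/331, -520/331, -2297/331]
R5 ← R5 − (4/331)·R3: [0, 0, 0, -2977/662, -7939/993, 16295/1986]
R5 ← R5 − (2977/6582)·R4: [0, 0, 0, 0, -7991/1097, 12444/1097]
5 nonzero rows, so the 5 vectors span a space of dimension 5.
Since 5 = 5, the vectors are linearly independent.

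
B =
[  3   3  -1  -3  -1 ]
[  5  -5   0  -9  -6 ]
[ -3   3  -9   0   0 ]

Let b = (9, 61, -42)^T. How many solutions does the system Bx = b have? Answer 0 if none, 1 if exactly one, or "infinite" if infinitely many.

Row reduce the augmented matrix [B | b].
R2 ← R2 − (5/3)·R1: [0, -10, 5/3, -4, -13/3, 46]
R3 ← R3 + R1: [0, 6, -10, -3, -1, -33]
R3 ← R3 + (3/5)·R2: [0, 0, -9, -27/5, -18/5, -27/5]
The echelon form has 3 nonzero rows, and every pivot lies in the first 5 columns, so rank(B) = rank([B|b]) = 3.
The system is consistent.
rank = 3 < 5 unknowns, so there are infinitely many solutions.

infinite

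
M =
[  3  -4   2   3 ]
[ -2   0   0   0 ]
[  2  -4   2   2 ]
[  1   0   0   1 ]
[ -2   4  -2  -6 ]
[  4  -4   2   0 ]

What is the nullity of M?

Row reduce to echelon form.
R2 ← R2 + (2/3)·R1: [0, -8/3, 4/3, 2]
R3 ← R3 − (2/3)·R1: [0, -4/3, 2/3, 0]
R4 ← R4 − (1/3)·R1: [0, 4/3, -2/3, 0]
R5 ← R5 + (2/3)·R1: [0, 4/3, -2/3, -4]
R6 ← R6 − (4/3)·R1: [0, 4/3, -2/3, -4]
R3 ← R3 − (1/2)·R2: [0, 0, 0, -1]
R4 ← R4 + (1/2)·R2: [0, 0, 0, 1]
R5 ← R5 + (1/2)·R2: [0, 0, 0, -3]
R6 ← R6 + (1/2)·R2: [0, 0, 0, -3]
R4 ← R4 + R3: [0, 0, 0, 0]
R5 ← R5 − (3)·R3: [0, 0, 0, 0]
R6 ← R6 − (3)·R3: [0, 0, 0, 0]
3 nonzero rows, so rank(M) = 3.
M has 4 columns; by rank–nullity, nullity = 4 − 3 = 1.

1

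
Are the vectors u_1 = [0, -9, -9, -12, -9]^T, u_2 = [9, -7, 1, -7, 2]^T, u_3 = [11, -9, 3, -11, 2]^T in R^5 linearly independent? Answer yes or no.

Form the matrix with these vectors as rows and row reduce.
Swap R1 ↔ R2
R3 ← R3 − (11/9)·R1: [0, -4/9, 16/9, -22/9, -4/9]
R3 ← R3 − (4/81)·R2: [0, 0, 20/9, -50/27, 0]
3 nonzero rows, so the 3 vectors span a space of dimension 3.
Since 3 = 3, the vectors are linearly independent.

yes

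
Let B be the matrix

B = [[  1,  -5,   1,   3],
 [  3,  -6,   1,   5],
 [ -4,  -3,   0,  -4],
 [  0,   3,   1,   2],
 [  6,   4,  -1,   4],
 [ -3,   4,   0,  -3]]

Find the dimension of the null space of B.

1

Row reduce to echelon form.
R2 ← R2 − (3)·R1: [0, 9, -2, -4]
R3 ← R3 + (4)·R1: [0, -23, 4, 8]
R5 ← R5 − (6)·R1: [0, 34, -7, -14]
R6 ← R6 + (3)·R1: [0, -11, 3, 6]
R3 ← R3 + (23/9)·R2: [0, 0, -10/9, -20/9]
R4 ← R4 − (1/3)·R2: [0, 0, 5/3, 10/3]
R5 ← R5 − (34/9)·R2: [0, 0, 5/9, 10/9]
R6 ← R6 + (11/9)·R2: [0, 0, 5/9, 10/9]
R4 ← R4 + (3/2)·R3: [0, 0, 0, 0]
R5 ← R5 + (1/2)·R3: [0, 0, 0, 0]
R6 ← R6 + (1/2)·R3: [0, 0, 0, 0]
3 nonzero rows, so rank(B) = 3.
B has 4 columns; by rank–nullity, nullity = 4 − 3 = 1.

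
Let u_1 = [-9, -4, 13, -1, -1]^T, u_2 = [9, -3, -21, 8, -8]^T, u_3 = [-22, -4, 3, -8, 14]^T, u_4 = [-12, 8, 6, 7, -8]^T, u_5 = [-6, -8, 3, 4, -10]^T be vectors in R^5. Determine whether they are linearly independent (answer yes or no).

yes

Form the matrix with these vectors as rows and row reduce.
R2 ← R2 + R1: [0, -7, -8, 7, -9]
R3 ← R3 − (22/9)·R1: [0, 52/9, -259/9, -50/9, 148/9]
R4 ← R4 − (4/3)·R1: [0, 40/3, -34/3, 25/3, -20/3]
R5 ← R5 − (2/3)·R1: [0, -16/3, -17/3, 14/3, -28/3]
R3 ← R3 + (52/63)·R2: [0, 0, -743/21, 2/9, 568/63]
R4 ← R4 + (40/21)·R2: [0, 0, -186/7, 65/3, -500/21]
R5 ← R5 − (16/21)·R2: [0, 0, 3/7, -2/3, -52/21]
R4 ← R4 − (558/743)·R3: [0, 0, 0, 47923/2229, -68164/2229]
R5 ← R5 + (9/743)·R3: [0, 0, 0, -1480/2229, -5276/2229]
R5 ← R5 + (1480/47923)·R4: [0, 0, 0, 0, -158692/47923]
5 nonzero rows, so the 5 vectors span a space of dimension 5.
Since 5 = 5, the vectors are linearly independent.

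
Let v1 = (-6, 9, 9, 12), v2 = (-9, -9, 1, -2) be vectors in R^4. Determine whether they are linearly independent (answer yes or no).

yes

Form the matrix with these vectors as rows and row reduce.
R2 ← R2 − (3/2)·R1: [0, -45/2, -25/2, -20]
2 nonzero rows, so the 2 vectors span a space of dimension 2.
Since 2 = 2, the vectors are linearly independent.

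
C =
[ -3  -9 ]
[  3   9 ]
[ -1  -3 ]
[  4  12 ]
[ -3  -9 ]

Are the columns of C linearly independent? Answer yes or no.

Row reduce C to echelon form.
R2 ← R2 + R1: [0, 0]
R3 ← R3 − (1/3)·R1: [0, 0]
R4 ← R4 + (4/3)·R1: [0, 0]
R5 ← R5 − R1: [0, 0]
1 pivot among 2 columns.
Only 1 < 2 pivot columns, so the columns are linearly dependent.

no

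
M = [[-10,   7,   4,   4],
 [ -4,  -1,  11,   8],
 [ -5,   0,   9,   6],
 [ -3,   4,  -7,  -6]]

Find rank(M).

3

Row reduce to echelon form.
R2 ← R2 − (2/5)·R1: [0, -19/5, 47/5, 32/5]
R3 ← R3 − (1/2)·R1: [0, -7/2, 7, 4]
R4 ← R4 − (3/10)·R1: [0, 19/10, -41/5, -36/5]
R3 ← R3 − (35/38)·R2: [0, 0, -63/38, -36/19]
R4 ← R4 + (1/2)·R2: [0, 0, -7/2, -4]
R4 ← R4 − (19/9)·R3: [0, 0, 0, 0]
Echelon form has 3 nonzero rows, so rank(M) = 3.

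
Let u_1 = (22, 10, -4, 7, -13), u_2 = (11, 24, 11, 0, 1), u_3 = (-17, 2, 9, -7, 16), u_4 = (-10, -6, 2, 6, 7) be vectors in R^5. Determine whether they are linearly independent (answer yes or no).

Form the matrix with these vectors as rows and row reduce.
R2 ← R2 − (1/2)·R1: [0, 19, 13, -7/2, 15/2]
R3 ← R3 + (17/22)·R1: [0, 107/11, 65/11, -35/22, 131/22]
R4 ← R4 + (5/11)·R1: [0, -16/11, 2/11, 101/11, 12/11]
R3 ← R3 − (107/209)·R2: [0, 0, -156/209, 42/209, 442/209]
R4 ← R4 + (16/209)·R2: [0, 0, 246/209, 1863/209, 348/209]
R4 ← R4 + (41/26)·R3: [0, 0, 0, 120/13, 5]
4 nonzero rows, so the 4 vectors span a space of dimension 4.
Since 4 = 4, the vectors are linearly independent.

yes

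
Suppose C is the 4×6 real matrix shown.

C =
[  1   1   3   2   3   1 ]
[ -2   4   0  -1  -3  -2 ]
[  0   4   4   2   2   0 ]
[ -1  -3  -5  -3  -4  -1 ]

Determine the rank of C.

Row reduce to echelon form.
R2 ← R2 + (2)·R1: [0, 6, 6, 3, 3, 0]
R4 ← R4 + R1: [0, -2, -2, -1, -1, 0]
R3 ← R3 − (2/3)·R2: [0, 0, 0, 0, 0, 0]
R4 ← R4 + (1/3)·R2: [0, 0, 0, 0, 0, 0]
Echelon form has 2 nonzero rows, so rank(C) = 2.

2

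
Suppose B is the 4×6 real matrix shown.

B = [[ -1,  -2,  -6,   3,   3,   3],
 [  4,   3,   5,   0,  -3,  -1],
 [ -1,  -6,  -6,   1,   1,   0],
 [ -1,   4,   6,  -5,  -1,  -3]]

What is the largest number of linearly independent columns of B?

Row reduce to echelon form.
R2 ← R2 + (4)·R1: [0, -5, -19, 12, 9, 11]
R3 ← R3 − R1: [0, -4, 0, -2, -2, -3]
R4 ← R4 − R1: [0, 6, 12, -8, -4, -6]
R3 ← R3 − (4/5)·R2: [0, 0, 76/5, -58/5, -46/5, -59/5]
R4 ← R4 + (6/5)·R2: [0, 0, -54/5, 32/5, 34/5, 36/5]
R4 ← R4 + (27/38)·R3: [0, 0, 0, -35/19, 5/19, -45/38]
Echelon form has 4 nonzero rows, so rank(B) = 4.
The rank gives the maximum number of linearly independent columns: 4.

4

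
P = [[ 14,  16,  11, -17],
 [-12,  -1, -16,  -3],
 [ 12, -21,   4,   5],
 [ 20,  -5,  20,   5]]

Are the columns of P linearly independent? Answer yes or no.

yes

Row reduce P to echelon form.
R2 ← R2 + (6/7)·R1: [0, 89/7, -46/7, -123/7]
R3 ← R3 − (6/7)·R1: [0, -243/7, -38/7, 137/7]
R4 ← R4 − (10/7)·R1: [0, -195/7, 30/7, 205/7]
R3 ← R3 + (243/89)·R2: [0, 0, -2080/89, -2528/89]
R4 ← R4 + (195/89)·R2: [0, 0, -900/89, -820/89]
R4 ← R4 − (45/104)·R3: [0, 0, 0, 40/13]
4 pivots among 4 columns.
Every column is a pivot column, so the columns are linearly independent.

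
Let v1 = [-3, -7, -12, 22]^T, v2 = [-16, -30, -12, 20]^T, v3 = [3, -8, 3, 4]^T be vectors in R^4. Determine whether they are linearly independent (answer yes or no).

Form the matrix with these vectors as rows and row reduce.
R2 ← R2 − (16/3)·R1: [0, 22/3, 52, -292/3]
R3 ← R3 + R1: [0, -15, -9, 26]
R3 ← R3 + (45/22)·R2: [0, 0, 1071/11, -1904/11]
3 nonzero rows, so the 3 vectors span a space of dimension 3.
Since 3 = 3, the vectors are linearly independent.

yes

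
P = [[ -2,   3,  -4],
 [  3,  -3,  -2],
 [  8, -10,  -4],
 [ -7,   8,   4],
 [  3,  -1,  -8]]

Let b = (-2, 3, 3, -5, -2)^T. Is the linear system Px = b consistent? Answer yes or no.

Row reduce the augmented matrix [P | b].
R2 ← R2 + (3/2)·R1: [0, 3/2, -8, 0]
R3 ← R3 + (4)·R1: [0, 2, -20, -5]
R4 ← R4 − (7/2)·R1: [0, -5/2, 18, 2]
R5 ← R5 + (3/2)·R1: [0, 7/2, -14, -5]
R3 ← R3 − (4/3)·R2: [0, 0, -28/3, -5]
R4 ← R4 + (5/3)·R2: [0, 0, 14/3, 2]
R5 ← R5 − (7/3)·R2: [0, 0, 14/3, -5]
R4 ← R4 + (1/2)·R3: [0, 0, 0, -1/2]
R5 ← R5 + (1/2)·R3: [0, 0, 0, -15/2]
R5 ← R5 − (15)·R4: [0, 0, 0, 0]
The echelon form has 4 nonzero rows; the last pivot sits in the augmented column, so rank(P) = 3 but rank([P|b]) = 4.
Since the ranks differ, the system is inconsistent.

no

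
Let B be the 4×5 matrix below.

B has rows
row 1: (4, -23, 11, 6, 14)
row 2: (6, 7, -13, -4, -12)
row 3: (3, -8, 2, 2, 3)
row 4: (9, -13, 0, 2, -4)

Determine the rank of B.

4

Row reduce to echelon form.
R2 ← R2 − (3/2)·R1: [0, 83/2, -59/2, -13, -33]
R3 ← R3 − (3/4)·R1: [0, 37/4, -25/4, -5/2, -15/2]
R4 ← R4 − (9/4)·R1: [0, 155/4, -99/4, -23/2, -71/2]
R3 ← R3 − (37/166)·R2: [0, 0, 27/83, 33/83, -12/83]
R4 ← R4 − (155/166)·R2: [0, 0, 232/83, 53/83, -389/83]
R4 ← R4 − (232/27)·R3: [0, 0, 0, -25/9, -31/9]
Echelon form has 4 nonzero rows, so rank(B) = 4.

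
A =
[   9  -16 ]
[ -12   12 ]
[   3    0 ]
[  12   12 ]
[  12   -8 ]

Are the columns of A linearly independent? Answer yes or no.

yes

Row reduce A to echelon form.
R2 ← R2 + (4/3)·R1: [0, -28/3]
R3 ← R3 − (1/3)·R1: [0, 16/3]
R4 ← R4 − (4/3)·R1: [0, 100/3]
R5 ← R5 − (4/3)·R1: [0, 40/3]
R3 ← R3 + (4/7)·R2: [0, 0]
R4 ← R4 + (25/7)·R2: [0, 0]
R5 ← R5 + (10/7)·R2: [0, 0]
2 pivots among 2 columns.
Every column is a pivot column, so the columns are linearly independent.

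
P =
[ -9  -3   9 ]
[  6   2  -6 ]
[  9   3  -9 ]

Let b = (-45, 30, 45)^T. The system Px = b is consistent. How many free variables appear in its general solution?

2

Row reduce the augmented matrix [P | b].
R2 ← R2 + (2/3)·R1: [0, 0, 0, 0]
R3 ← R3 + R1: [0, 0, 0, 0]
The echelon form has 1 nonzero rows, and every pivot lies in the first 3 columns, so rank(P) = rank([P|b]) = 1.
The system is consistent.
Free variables = (unknowns) − (rank) = 3 − 1 = 2.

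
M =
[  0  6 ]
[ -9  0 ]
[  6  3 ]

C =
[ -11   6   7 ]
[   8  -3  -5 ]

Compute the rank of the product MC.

2

First compute MC:
[[ 48, -18, -30],
 [ 99, -54, -63],
 [-42,  27,  27]]
Now row reduce the product.
R2 ← R2 − (33/16)·R1: [0, -135/8, -9/8]
R3 ← R3 + (7/8)·R1: [0, 45/4, 3/4]
R3 ← R3 + (2/3)·R2: [0, 0, 0]
2 nonzero rows, so rank(MC) = 2.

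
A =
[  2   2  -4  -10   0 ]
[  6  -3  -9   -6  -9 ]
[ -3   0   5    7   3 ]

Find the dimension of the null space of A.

3

Row reduce to echelon form.
R2 ← R2 − (3)·R1: [0, -9, 3, 24, -9]
R3 ← R3 + (3/2)·R1: [0, 3, -1, -8, 3]
R3 ← R3 + (1/3)·R2: [0, 0, 0, 0, 0]
2 nonzero rows, so rank(A) = 2.
A has 5 columns; by rank–nullity, nullity = 5 − 2 = 3.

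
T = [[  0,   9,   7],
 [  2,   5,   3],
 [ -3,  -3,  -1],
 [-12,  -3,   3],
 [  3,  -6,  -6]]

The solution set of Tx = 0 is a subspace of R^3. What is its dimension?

Row reduce to echelon form.
Swap R1 ↔ R2
R3 ← R3 + (3/2)·R1: [0, 9/2, 7/2]
R4 ← R4 + (6)·R1: [0, 27, 21]
R5 ← R5 − (3/2)·R1: [0, -27/2, -21/2]
R3 ← R3 − (1/2)·R2: [0, 0, 0]
R4 ← R4 − (3)·R2: [0, 0, 0]
R5 ← R5 + (3/2)·R2: [0, 0, 0]
2 nonzero rows, so rank(T) = 2.
T has 3 columns; by rank–nullity, nullity = 3 − 2 = 1.

1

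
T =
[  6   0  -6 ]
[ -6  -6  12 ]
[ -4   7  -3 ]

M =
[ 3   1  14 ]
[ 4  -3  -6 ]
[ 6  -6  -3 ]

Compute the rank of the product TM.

2

First compute TM:
[[-18,  42, 102],
 [ 30, -60, -84],
 [ -2,  -7, -89]]
Now row reduce the product.
R2 ← R2 + (5/3)·R1: [0, 10, 86]
R3 ← R3 − (1/9)·R1: [0, -35/3, -301/3]
R3 ← R3 + (7/6)·R2: [0, 0, 0]
2 nonzero rows, so rank(TM) = 2.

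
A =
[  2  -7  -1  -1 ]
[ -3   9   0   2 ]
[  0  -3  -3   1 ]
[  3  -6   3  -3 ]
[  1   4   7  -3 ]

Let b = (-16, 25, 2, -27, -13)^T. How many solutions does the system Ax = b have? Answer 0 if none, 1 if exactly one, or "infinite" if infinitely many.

Row reduce the augmented matrix [A | b].
R2 ← R2 + (3/2)·R1: [0, -3/2, -3/2, 1/2, 1]
R4 ← R4 − (3/2)·R1: [0, 9/2, 9/2, -3/2, -3]
R5 ← R5 − (1/2)·R1: [0, 15/2, 15/2, -5/2, -5]
R3 ← R3 − (2)·R2: [0, 0, 0, 0, 0]
R4 ← R4 + (3)·R2: [0, 0, 0, 0, 0]
R5 ← R5 + (5)·R2: [0, 0, 0, 0, 0]
The echelon form has 2 nonzero rows, and every pivot lies in the first 4 columns, so rank(A) = rank([A|b]) = 2.
The system is consistent.
rank = 2 < 4 unknowns, so there are infinitely many solutions.

infinite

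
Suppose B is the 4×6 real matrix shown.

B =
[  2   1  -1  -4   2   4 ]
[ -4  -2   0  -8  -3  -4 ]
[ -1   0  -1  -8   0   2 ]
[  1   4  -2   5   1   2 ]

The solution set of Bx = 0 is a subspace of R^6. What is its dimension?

Row reduce to echelon form.
R2 ← R2 + (2)·R1: [0, 0, -2, -16, 1, 4]
R3 ← R3 + (1/2)·R1: [0, 1/2, -3/2, -10, 1, 4]
R4 ← R4 − (1/2)·R1: [0, 7/2, -3/2, 7, 0, 0]
Swap R2 ↔ R3
R4 ← R4 − (7)·R2: [0, 0, 9, 77, -7, -28]
R4 ← R4 + (9/2)·R3: [0, 0, 0, 5, -5/2, -10]
4 nonzero rows, so rank(B) = 4.
B has 6 columns; by rank–nullity, nullity = 6 − 4 = 2.

2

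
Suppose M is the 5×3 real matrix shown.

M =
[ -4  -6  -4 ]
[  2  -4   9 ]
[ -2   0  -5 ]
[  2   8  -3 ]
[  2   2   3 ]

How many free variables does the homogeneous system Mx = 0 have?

Row reduce to echelon form.
R2 ← R2 + (1/2)·R1: [0, -7, 7]
R3 ← R3 − (1/2)·R1: [0, 3, -3]
R4 ← R4 + (1/2)·R1: [0, 5, -5]
R5 ← R5 + (1/2)·R1: [0, -1, 1]
R3 ← R3 + (3/7)·R2: [0, 0, 0]
R4 ← R4 + (5/7)·R2: [0, 0, 0]
R5 ← R5 − (1/7)·R2: [0, 0, 0]
2 nonzero rows, so rank(M) = 2.
M has 3 columns; by rank–nullity, nullity = 3 − 2 = 1.

1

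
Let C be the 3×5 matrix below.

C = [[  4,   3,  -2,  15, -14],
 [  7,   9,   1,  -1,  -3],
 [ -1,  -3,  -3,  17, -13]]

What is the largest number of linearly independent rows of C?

3

Row reduce to echelon form.
R2 ← R2 − (7/4)·R1: [0, 15/4, 9/2, -109/4, 43/2]
R3 ← R3 + (1/4)·R1: [0, -9/4, -7/2, 83/4, -33/2]
R3 ← R3 + (3/5)·R2: [0, 0, -4/5, 22/5, -18/5]
Echelon form has 3 nonzero rows, so rank(C) = 3.
The rank gives the maximum number of linearly independent rows: 3.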